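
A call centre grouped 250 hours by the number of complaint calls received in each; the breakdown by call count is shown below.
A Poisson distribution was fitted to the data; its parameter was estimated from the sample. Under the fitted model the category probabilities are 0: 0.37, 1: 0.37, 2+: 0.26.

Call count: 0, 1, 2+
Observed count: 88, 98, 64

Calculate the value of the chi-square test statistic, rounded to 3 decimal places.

Expected counts E_i = n·p_i: 250×0.37 = 92.5, 250×0.37 = 92.5, 250×0.26 = 65.
0: (88 − 92.5)²/92.5 = 20.25/92.5 = 0.2189
1: (98 − 92.5)²/92.5 = 30.25/92.5 = 0.3270
2+: (64 − 65)²/65 = 1/65 = 0.0154
Sum = 0.561

0.561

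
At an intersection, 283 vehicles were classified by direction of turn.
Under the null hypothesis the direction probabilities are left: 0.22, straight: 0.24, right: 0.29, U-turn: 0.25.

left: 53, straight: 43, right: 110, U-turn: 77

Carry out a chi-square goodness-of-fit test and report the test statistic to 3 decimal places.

Expected counts E_i = n·p_i: 283×0.22 = 62.26, 283×0.24 = 67.92, 283×0.29 = 82.07, 283×0.25 = 70.75.
cat           O        E   (O−E)²/E
left         53    62.26     1.3773
straight     43    67.92     9.1432
right       110    82.07     9.5051
U-turn       77    70.75     0.5521
Sum = 20.578

20.578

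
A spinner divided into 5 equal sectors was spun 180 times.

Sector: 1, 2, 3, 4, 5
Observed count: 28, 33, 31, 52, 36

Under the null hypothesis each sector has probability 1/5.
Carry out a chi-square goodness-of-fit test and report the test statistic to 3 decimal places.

Under H₀ each category has probability 1/5, so each expected count is 180/5 = 36.
1: (28 − 36)²/36 = 64/36 = 1.7778
2: (33 − 36)²/36 = 9/36 = 0.2500
3: (31 − 36)²/36 = 25/36 = 0.6944
4: (52 − 36)²/36 = 256/36 = 7.1111
5: (36 − 36)²/36 = 0/36 = 0.0000
Sum = 9.833

9.833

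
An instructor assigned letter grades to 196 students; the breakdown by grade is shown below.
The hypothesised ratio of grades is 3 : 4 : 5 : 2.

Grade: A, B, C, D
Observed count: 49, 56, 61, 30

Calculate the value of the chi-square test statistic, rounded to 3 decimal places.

Ratio total = 14. Expected counts: 196×3/14 = 42, 196×4/14 = 56, 196×5/14 = 70, 196×2/14 = 28.
cat         O        E   (O−E)²/E
A          49       42     1.1667
B          56       56     0.0000
C          61       70     1.1571
D          30       28     0.1429
Sum = 2.467

2.467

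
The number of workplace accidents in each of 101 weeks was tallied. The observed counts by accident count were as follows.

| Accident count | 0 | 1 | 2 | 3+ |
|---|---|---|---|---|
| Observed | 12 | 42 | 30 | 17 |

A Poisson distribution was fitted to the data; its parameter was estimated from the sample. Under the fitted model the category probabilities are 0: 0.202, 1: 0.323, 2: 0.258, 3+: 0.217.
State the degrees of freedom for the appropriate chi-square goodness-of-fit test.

2

There are k = 4 categories and 1 parameter estimated from the data, so df = 4 − 1 − 1 = 2.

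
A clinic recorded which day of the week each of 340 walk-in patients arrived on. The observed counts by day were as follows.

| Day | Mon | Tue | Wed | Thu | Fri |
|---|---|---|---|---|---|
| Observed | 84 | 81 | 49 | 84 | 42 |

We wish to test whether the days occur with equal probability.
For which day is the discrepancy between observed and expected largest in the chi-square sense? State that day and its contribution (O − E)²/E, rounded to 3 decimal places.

Under H₀ each category has probability 1/5, so each expected count is 340/5 = 68.
Mon: (84 − 68)²/68 = 256/68 = 3.7647
Tue: (81 − 68)²/68 = 169/68 = 2.4853
Wed: (49 − 68)²/68 = 361/68 = 5.3088
Thu: (84 − 68)²/68 = 256/68 = 3.7647
Fri: (42 − 68)²/68 = 676/68 = 9.9412
The largest term is for Fri: 9.941.

Fri, 9.941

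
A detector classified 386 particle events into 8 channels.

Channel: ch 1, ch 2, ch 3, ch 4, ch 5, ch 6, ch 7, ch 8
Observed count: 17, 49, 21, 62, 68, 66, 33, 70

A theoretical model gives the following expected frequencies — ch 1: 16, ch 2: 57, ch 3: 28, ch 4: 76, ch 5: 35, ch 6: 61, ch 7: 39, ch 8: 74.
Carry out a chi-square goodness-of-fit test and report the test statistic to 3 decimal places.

38.178

cat         O        E   (O−E)²/E
ch 1       17       16     0.0625
ch 2       49       57     1.1228
ch 3       21       28     1.7500
ch 4       62       76     2.5789
ch 5       68       35    31.1143
ch 6       66       61     0.4098
ch 7       33       39     0.9231
ch 8       70       74     0.2162
Sum = 38.178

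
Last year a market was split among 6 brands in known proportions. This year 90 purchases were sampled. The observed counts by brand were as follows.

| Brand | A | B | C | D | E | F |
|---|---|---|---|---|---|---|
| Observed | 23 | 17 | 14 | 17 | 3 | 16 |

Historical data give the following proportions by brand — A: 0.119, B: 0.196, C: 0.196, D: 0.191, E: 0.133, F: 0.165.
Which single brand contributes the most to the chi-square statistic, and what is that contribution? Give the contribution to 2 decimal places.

Expected counts E_i = n·p_i: 90×0.119 = 10.71, 90×0.196 = 17.64, 90×0.196 = 17.64, 90×0.191 = 17.19, 90×0.133 = 11.97, 90×0.165 = 14.85.
χ² = (23−10.71)²/10.71 + (17−17.64)²/17.64 + (14−17.64)²/17.64 + (17−17.19)²/17.19 + (3−11.97)²/11.97 + (16−14.85)²/14.85
   = 14.103 + 0.023 + 0.751 + 0.002 + 6.722 + 0.089
The largest term is for A: 14.10.

A, 14.10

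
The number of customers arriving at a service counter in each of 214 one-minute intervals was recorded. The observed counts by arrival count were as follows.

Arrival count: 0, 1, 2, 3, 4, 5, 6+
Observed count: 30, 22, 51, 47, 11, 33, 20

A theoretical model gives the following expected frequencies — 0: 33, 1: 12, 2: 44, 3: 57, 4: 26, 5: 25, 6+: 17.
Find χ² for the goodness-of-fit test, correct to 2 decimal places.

23.22

χ² = (30−33)²/33 + (22−12)²/12 + (51−44)²/44 + (47−57)²/57 + (11−26)²/26 + (33−25)²/25 + (20−17)²/17
   = 0.273 + 8.333 + 1.114 + 1.754 + 8.654 + 2.560 + 0.529
Sum = 23.22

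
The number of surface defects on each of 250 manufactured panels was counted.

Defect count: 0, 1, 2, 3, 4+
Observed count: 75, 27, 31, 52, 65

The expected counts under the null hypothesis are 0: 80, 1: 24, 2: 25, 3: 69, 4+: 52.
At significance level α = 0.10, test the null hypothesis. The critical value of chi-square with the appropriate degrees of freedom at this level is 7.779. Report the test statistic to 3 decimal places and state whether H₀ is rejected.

9.566; reject

0: (75 − 80)²/80 = 25/80 = 0.3125
1: (27 − 24)²/24 = 9/24 = 0.3750
2: (31 − 25)²/25 = 36/25 = 1.4400
3: (52 − 69)²/69 = 289/69 = 4.1884
4+: (65 − 52)²/52 = 169/52 = 3.2500
Sum = 9.566
df = 4. Since 9.566 > 7.779, we reject H₀.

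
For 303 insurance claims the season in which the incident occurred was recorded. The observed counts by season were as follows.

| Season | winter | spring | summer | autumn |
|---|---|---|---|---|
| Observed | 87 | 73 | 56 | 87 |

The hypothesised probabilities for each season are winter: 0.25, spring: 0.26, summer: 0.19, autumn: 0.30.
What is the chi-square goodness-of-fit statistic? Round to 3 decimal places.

Expected counts E_i = n·p_i: 303×0.25 = 75.75, 303×0.26 = 78.78, 303×0.19 = 57.57, 303×0.30 = 90.9.
cat         O        E   (O−E)²/E
winter     87    75.75     1.6708
spring     73    78.78     0.4241
summer     56    57.57     0.0428
autumn     87     90.9     0.1673
Sum = 2.305

2.305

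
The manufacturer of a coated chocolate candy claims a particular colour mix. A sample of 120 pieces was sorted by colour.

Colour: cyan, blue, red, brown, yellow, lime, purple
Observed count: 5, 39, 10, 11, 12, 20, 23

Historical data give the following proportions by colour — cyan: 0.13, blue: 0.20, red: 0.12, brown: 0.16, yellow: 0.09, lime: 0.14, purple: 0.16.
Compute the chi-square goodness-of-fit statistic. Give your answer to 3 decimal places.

22.919

Expected counts E_i = n·p_i: 120×0.13 = 15.6, 120×0.20 = 24, 120×0.12 = 14.4, 120×0.16 = 19.2, 120×0.09 = 10.8, 120×0.14 = 16.8, 120×0.16 = 19.2.
cyan: (5 − 15.6)²/15.6 = 112.36/15.6 = 7.2026
blue: (39 − 24)²/24 = 225/24 = 9.3750
red: (10 − 14.4)²/14.4 = 19.36/14.4 = 1.3444
brown: (11 − 19.2)²/19.2 = 67.24/19.2 = 3.5021
yellow: (12 − 10.8)²/10.8 = 1.44/10.8 = 0.1333
lime: (20 − 16.8)²/16.8 = 10.24/16.8 = 0.6095
purple: (23 − 19.2)²/19.2 = 14.44/19.2 = 0.7521
Sum = 22.919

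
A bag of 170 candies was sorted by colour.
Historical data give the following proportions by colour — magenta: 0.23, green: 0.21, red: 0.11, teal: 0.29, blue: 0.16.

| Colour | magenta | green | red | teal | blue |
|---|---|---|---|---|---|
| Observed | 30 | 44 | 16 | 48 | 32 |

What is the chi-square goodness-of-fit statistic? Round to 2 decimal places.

5.32

Expected counts E_i = n·p_i: 170×0.23 = 39.1, 170×0.21 = 35.7, 170×0.11 = 18.7, 170×0.29 = 49.3, 170×0.16 = 27.2.
magenta: (30 − 39.1)²/39.1 = 82.81/39.1 = 2.118
green: (44 − 35.7)²/35.7 = 68.89/35.7 = 1.930
red: (16 − 18.7)²/18.7 = 7.29/18.7 = 0.390
teal: (48 − 49.3)²/49.3 = 1.69/49.3 = 0.034
blue: (32 − 27.2)²/27.2 = 23.04/27.2 = 0.847
Sum = 5.32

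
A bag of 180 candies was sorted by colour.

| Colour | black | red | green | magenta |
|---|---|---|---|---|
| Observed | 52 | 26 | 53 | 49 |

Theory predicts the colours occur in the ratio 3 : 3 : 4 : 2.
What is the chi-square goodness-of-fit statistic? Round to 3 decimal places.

Ratio total = 12. Expected counts: 180×3/12 = 45, 180×3/12 = 45, 180×4/12 = 60, 180×2/12 = 30.
cat          O        E   (O−E)²/E
black       52       45     1.0889
red         26       45     8.0222
green       53       60     0.8167
magenta     49       30    12.0333
Sum = 21.961

21.961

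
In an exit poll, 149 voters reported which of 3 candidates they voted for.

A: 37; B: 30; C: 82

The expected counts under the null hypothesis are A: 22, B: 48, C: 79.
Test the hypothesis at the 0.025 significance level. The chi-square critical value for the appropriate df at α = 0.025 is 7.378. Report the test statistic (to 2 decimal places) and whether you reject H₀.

17.09; reject

cat         O        E   (O−E)²/E
A          37       22     10.227
B          30       48      6.750
C          82       79      0.114
Sum = 17.09
df = 2. Since 17.09 > 7.378, we reject H₀.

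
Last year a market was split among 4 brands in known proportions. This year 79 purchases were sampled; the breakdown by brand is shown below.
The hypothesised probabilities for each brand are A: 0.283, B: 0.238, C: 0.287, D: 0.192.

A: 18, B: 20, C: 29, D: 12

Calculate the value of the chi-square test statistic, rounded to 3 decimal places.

3.353

Expected counts E_i = n·p_i: 79×0.283 = 22.357, 79×0.238 = 18.802, 79×0.287 = 22.673, 79×0.192 = 15.168.
χ² = (18−22.357)²/22.357 + (20−18.802)²/18.802 + (29−22.673)²/22.673 + (12−15.168)²/15.168
   = 0.8491 + 0.0763 + 1.7656 + 0.6617
Sum = 3.353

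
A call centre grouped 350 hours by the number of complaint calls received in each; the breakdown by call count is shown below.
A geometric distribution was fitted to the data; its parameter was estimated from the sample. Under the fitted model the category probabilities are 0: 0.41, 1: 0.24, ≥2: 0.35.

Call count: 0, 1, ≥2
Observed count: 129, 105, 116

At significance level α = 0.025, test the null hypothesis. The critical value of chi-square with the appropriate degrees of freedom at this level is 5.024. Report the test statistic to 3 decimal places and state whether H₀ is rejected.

7.060; reject

Expected counts E_i = n·p_i: 350×0.41 = 143.5, 350×0.24 = 84, 350×0.35 = 122.5.
χ² = (129−143.5)²/143.5 + (105−84)²/84 + (116−122.5)²/122.5
   = 1.4652 + 5.2500 + 0.3449
Sum = 7.060
df = 1. Since 7.060 > 5.024, we reject H₀.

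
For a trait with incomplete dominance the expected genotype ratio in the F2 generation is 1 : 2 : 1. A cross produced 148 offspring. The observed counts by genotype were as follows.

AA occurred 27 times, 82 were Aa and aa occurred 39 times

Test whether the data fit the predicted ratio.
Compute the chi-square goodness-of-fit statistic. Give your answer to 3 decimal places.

Ratio total = 4. Expected counts: 148×1/4 = 37, 148×2/4 = 74, 148×1/4 = 37.
AA: (27 − 37)²/37 = 100/37 = 2.7027
Aa: (82 − 74)²/74 = 64/74 = 0.8649
aa: (39 − 37)²/37 = 4/37 = 0.1081
Sum = 3.676

3.676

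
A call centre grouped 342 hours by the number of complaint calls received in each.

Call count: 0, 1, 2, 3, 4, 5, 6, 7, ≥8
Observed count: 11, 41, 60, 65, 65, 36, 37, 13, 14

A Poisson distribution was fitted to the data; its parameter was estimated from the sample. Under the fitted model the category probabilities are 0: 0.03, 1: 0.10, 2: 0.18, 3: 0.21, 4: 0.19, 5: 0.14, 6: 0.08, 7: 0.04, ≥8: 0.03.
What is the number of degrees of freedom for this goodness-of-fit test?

7

There are k = 9 categories and 1 parameter estimated from the data, so df = 9 − 1 − 1 = 7.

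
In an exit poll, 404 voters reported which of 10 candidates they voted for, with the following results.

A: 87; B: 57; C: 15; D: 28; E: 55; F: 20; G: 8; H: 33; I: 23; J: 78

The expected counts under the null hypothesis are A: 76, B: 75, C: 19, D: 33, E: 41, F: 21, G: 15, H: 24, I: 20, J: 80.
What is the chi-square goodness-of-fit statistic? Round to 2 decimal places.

19.48

cat         O        E   (O−E)²/E
A          87       76      1.592
B          57       75      4.320
C          15       19      0.842
D          28       33      0.758
E          55       41      4.780
F          20       21      0.048
G           8       15      3.267
H          33       24      3.375
I          23       20      0.450
J          78       80      0.050
Sum = 19.48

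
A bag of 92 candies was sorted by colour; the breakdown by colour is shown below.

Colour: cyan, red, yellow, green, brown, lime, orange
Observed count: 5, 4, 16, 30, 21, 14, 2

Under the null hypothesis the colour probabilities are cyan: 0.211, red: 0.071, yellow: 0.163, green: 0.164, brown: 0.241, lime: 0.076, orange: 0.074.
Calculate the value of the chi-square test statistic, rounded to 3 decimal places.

Expected counts E_i = n·p_i: 92×0.211 = 19.412, 92×0.071 = 6.532, 92×0.163 = 14.996, 92×0.164 = 15.088, 92×0.241 = 22.172, 92×0.076 = 6.992, 92×0.074 = 6.808.
χ² = (5−19.412)²/19.412 + (4−6.532)²/6.532 + (16−14.996)²/14.996 + (30−15.088)²/15.088 + (21−22.172)²/22.172 + (14−6.992)²/6.992 + (2−6.808)²/6.808
   = 10.6999 + 0.9815 + 0.0672 + 14.7381 + 0.0620 + 7.0240 + 3.3955
Sum = 36.968

36.968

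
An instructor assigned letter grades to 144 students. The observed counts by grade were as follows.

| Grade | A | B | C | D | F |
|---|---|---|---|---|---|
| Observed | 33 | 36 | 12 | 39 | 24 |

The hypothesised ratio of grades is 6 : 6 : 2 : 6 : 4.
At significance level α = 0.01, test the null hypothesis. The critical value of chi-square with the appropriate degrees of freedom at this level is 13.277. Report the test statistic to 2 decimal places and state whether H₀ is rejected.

0.50; do not reject

Ratio total = 24. Expected counts: 144×6/24 = 36, 144×6/24 = 36, 144×2/24 = 12, 144×6/24 = 36, 144×4/24 = 24.
A: (33 − 36)²/36 = 9/36 = 0.250
B: (36 − 36)²/36 = 0/36 = 0.000
C: (12 − 12)²/12 = 0/12 = 0.000
D: (39 − 36)²/36 = 9/36 = 0.250
F: (24 − 24)²/24 = 0/24 = 0.000
Sum = 0.50
df = 4. Since 0.50 < 13.277, we do not reject H₀.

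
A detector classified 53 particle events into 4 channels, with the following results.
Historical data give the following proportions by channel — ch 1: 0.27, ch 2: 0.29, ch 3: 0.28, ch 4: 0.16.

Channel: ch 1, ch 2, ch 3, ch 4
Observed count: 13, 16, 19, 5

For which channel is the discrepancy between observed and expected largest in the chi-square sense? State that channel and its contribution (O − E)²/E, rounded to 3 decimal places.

ch 4, 1.428

Expected counts E_i = n·p_i: 53×0.27 = 14.31, 53×0.29 = 15.37, 53×0.28 = 14.84, 53×0.16 = 8.48.
cat         O        E   (O−E)²/E
ch 1       13    14.31     0.1199
ch 2       16    15.37     0.0258
ch 3       19    14.84     1.1661
ch 4        5     8.48     1.4281
The largest term is for ch 4: 1.428.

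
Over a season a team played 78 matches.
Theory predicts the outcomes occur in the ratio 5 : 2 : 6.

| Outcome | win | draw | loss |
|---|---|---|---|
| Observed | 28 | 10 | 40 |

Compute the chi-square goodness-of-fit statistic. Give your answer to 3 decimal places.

Ratio total = 13. Expected counts: 78×5/13 = 30, 78×2/13 = 12, 78×6/13 = 36.
cat         O        E   (O−E)²/E
win        28       30     0.1333
draw       10       12     0.3333
loss       40       36     0.4444
Sum = 0.911

0.911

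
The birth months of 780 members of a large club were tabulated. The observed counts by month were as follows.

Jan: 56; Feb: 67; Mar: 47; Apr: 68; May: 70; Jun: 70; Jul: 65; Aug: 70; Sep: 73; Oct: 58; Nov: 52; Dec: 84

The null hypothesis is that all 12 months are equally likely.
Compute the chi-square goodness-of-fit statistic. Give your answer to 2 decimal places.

Under H₀ each category has probability 1/12, so each expected count is 780/12 = 65.
χ² = (56−65)²/65 + (67−65)²/65 + (47−65)²/65 + (68−65)²/65 + (70−65)²/65 + (70−65)²/65 + (65−65)²/65 + (70−65)²/65 + (73−65)²/65 + (58−65)²/65 + (52−65)²/65 + (84−65)²/65
   = 1.246 + 0.062 + 4.985 + 0.138 + 0.385 + 0.385 + 0.000 + 0.385 + 0.985 + 0.754 + 2.600 + 5.554
Sum = 17.48

17.48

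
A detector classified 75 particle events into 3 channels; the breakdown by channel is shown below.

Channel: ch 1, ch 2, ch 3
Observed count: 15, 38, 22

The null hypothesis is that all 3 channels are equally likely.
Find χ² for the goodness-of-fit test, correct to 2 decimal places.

Expected count for each of the 3 categories: 75/3 = 25.
χ² = (15−25)²/25 + (38−25)²/25 + (22−25)²/25
   = 4.000 + 6.760 + 0.360
Sum = 11.12

11.12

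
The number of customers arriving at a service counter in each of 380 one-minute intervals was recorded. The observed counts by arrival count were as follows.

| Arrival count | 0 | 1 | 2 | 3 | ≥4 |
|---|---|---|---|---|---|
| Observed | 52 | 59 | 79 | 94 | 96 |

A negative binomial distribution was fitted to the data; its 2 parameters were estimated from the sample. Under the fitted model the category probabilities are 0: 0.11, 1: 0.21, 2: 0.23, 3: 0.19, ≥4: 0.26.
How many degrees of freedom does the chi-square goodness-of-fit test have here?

2

There are k = 5 categories and 2 parameters estimated from the data, so df = 5 − 1 − 2 = 2.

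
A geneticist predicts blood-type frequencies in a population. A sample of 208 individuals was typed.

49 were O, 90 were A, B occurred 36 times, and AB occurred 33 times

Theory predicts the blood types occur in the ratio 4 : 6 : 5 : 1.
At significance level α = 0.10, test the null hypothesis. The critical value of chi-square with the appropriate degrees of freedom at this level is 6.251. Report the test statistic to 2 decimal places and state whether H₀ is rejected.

45.73; reject

Ratio total = 16. Expected counts: 208×4/16 = 52, 208×6/16 = 78, 208×5/16 = 65, 208×1/16 = 13.
cat         O        E   (O−E)²/E
O          49       52      0.173
A          90       78      1.846
B          36       65     12.938
AB         33       13     30.769
Sum = 45.73
df = 3. Since 45.73 > 6.251, we reject H₀.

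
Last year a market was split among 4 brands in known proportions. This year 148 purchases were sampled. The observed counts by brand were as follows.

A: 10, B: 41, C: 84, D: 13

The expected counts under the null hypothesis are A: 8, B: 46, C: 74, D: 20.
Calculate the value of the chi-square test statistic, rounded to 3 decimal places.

4.845

cat         O        E   (O−E)²/E
A          10        8     0.5000
B          41       46     0.5435
C          84       74     1.3514
D          13       20     2.4500
Sum = 4.845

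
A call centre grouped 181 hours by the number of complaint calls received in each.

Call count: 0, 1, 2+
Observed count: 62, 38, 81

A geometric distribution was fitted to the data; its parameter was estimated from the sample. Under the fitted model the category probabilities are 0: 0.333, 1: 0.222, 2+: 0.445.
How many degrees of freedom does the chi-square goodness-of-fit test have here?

1

There are k = 3 categories and 1 parameter estimated from the data, so df = 3 − 1 − 1 = 1.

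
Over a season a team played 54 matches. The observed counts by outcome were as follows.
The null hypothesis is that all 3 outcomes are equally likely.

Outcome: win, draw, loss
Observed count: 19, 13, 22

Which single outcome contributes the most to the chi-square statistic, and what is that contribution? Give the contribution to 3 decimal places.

draw, 1.389

Expected count for each of the 3 categories: 54/3 = 18.
win: (19 − 18)²/18 = 1/18 = 0.0556
draw: (13 − 18)²/18 = 25/18 = 1.3889
loss: (22 − 18)²/18 = 16/18 = 0.8889
The largest term is for draw: 1.389.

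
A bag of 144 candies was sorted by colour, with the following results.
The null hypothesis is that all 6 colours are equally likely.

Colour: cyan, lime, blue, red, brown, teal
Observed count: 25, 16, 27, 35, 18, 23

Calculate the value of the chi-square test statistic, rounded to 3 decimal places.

Under H₀ each category has probability 1/6, so each expected count is 144/6 = 24.
cat         O        E   (O−E)²/E
cyan       25       24     0.0417
lime       16       24     2.6667
blue       27       24     0.3750
red        35       24     5.0417
brown      18       24     1.5000
teal       23       24     0.0417
Sum = 9.667

9.667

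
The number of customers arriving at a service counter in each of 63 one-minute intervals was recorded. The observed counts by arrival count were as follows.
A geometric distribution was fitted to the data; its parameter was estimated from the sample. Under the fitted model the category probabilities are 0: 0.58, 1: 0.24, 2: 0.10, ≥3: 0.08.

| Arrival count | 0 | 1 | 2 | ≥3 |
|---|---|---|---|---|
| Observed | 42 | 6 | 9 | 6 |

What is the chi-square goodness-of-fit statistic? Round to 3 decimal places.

7.657

Expected counts E_i = n·p_i: 63×0.58 = 36.54, 63×0.24 = 15.12, 63×0.10 = 6.3, 63×0.08 = 5.04.
0: (42 − 36.54)²/36.54 = 29.8116/36.54 = 0.8159
1: (6 − 15.12)²/15.12 = 83.1744/15.12 = 5.5010
2: (9 − 6.3)²/6.3 = 7.29/6.3 = 1.1571
≥3: (6 − 5.04)²/5.04 = 0.9216/5.04 = 0.1829
Sum = 7.657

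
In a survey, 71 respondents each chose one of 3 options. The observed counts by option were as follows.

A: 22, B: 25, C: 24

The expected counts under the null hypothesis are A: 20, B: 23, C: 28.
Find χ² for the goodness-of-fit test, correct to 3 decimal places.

0.945

A: (22 − 20)²/20 = 4/20 = 0.2000
B: (25 − 23)²/23 = 4/23 = 0.1739
C: (24 − 28)²/28 = 16/28 = 0.5714
Sum = 0.945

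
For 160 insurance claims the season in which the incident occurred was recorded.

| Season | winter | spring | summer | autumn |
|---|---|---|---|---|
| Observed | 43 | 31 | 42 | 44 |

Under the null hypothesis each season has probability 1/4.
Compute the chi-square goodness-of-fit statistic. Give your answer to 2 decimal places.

2.75

Expected count for each of the 4 categories: 160/4 = 40.
χ² = (43−40)²/40 + (31−40)²/40 + (42−40)²/40 + (44−40)²/40
   = 0.225 + 2.025 + 0.100 + 0.400
Sum = 2.75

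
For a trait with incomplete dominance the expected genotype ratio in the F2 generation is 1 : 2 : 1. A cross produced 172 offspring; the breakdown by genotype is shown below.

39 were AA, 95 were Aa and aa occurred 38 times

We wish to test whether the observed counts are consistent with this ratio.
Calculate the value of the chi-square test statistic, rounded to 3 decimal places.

1.895

Ratio total = 4. Expected counts: 172×1/4 = 43, 172×2/4 = 86, 172×1/4 = 43.
AA: (39 − 43)²/43 = 16/43 = 0.3721
Aa: (95 − 86)²/86 = 81/86 = 0.9419
aa: (38 − 43)²/43 = 25/43 = 0.5814
Sum = 1.895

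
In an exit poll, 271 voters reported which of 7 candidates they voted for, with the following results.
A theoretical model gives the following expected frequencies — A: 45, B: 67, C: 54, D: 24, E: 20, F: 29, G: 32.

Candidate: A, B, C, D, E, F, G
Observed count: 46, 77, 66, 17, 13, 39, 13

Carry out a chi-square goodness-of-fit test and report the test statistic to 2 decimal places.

23.40

A: (46 − 45)²/45 = 1/45 = 0.022
B: (77 − 67)²/67 = 100/67 = 1.493
C: (66 − 54)²/54 = 144/54 = 2.667
D: (17 − 24)²/24 = 49/24 = 2.042
E: (13 − 20)²/20 = 49/20 = 2.450
F: (39 − 29)²/29 = 100/29 = 3.448
G: (13 − 32)²/32 = 361/32 = 11.281
Sum = 23.40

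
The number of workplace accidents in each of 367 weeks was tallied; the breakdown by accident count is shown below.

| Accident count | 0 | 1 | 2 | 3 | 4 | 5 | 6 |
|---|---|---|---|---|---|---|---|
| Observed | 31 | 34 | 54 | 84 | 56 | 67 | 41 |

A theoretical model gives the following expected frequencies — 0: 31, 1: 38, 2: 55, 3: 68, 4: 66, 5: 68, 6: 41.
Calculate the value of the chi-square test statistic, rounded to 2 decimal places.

5.73

cat         O        E   (O−E)²/E
0          31       31      0.000
1          34       38      0.421
2          54       55      0.018
3          84       68      3.765
4          56       66      1.515
5          67       68      0.015
6          41       41      0.000
Sum = 5.73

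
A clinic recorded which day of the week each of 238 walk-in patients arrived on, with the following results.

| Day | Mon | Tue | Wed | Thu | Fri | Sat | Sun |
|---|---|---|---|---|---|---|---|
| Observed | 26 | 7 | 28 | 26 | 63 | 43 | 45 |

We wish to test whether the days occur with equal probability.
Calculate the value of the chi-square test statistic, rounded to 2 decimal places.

Expected count for each of the 7 categories: 238/7 = 34.
cat         O        E   (O−E)²/E
Mon        26       34      1.882
Tue         7       34     21.441
Wed        28       34      1.059
Thu        26       34      1.882
Fri        63       34     24.735
Sat        43       34      2.382
Sun        45       34      3.559
Sum = 56.94

56.94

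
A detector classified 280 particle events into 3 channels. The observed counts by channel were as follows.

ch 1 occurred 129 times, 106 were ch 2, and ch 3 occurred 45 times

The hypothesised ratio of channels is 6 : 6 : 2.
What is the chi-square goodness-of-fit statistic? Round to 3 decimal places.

2.933

Ratio total = 14. Expected counts: 280×6/14 = 120, 280×6/14 = 120, 280×2/14 = 40.
cat         O        E   (O−E)²/E
ch 1      129      120     0.6750
ch 2      106      120     1.6333
ch 3       45       40     0.6250
Sum = 2.933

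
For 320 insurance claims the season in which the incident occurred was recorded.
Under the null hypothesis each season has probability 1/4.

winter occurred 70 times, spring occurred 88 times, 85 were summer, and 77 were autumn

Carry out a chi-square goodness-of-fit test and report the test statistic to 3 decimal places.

Expected count for each of the 4 categories: 320/4 = 80.
cat         O        E   (O−E)²/E
winter     70       80     1.2500
spring     88       80     0.8000
summer     85       80     0.3125
autumn     77       80     0.1125
Sum = 2.475

2.475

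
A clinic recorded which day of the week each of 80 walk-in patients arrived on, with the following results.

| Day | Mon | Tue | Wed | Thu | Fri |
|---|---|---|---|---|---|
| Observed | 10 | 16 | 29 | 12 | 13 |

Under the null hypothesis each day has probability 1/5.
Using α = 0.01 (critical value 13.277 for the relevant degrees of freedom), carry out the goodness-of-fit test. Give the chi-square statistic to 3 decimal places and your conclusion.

Under H₀ each category has probability 1/5, so each expected count is 80/5 = 16.
χ² = (10−16)²/16 + (16−16)²/16 + (29−16)²/16 + (12−16)²/16 + (13−16)²/16
   = 2.2500 + 0.0000 + 10.5625 + 1.0000 + 0.5625
Sum = 14.375
df = 4. Since 14.375 > 13.277, we reject H₀.

14.375; reject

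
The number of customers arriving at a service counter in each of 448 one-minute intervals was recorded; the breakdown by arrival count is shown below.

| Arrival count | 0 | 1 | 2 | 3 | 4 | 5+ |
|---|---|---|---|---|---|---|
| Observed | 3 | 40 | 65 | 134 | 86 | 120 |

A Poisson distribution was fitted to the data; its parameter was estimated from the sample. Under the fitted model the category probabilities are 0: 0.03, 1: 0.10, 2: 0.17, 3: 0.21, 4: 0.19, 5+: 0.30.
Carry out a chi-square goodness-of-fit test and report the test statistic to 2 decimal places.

28.75

Expected counts E_i = n·p_i: 448×0.03 = 13.44, 448×0.10 = 44.8, 448×0.17 = 76.16, 448×0.21 = 94.08, 448×0.19 = 85.12, 448×0.30 = 134.4.
cat         O        E   (O−E)²/E
0           3    13.44      8.110
1          40     44.8      0.514
2          65    76.16      1.635
3         134    94.08     16.939
4          86    85.12      0.009
5+        120    134.4      1.543
Sum = 28.75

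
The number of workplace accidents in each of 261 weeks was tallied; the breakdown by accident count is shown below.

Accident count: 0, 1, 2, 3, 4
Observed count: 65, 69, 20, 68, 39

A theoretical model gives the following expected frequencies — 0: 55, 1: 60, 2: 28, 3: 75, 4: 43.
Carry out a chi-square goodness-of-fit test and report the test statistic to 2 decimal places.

χ² = (65−55)²/55 + (69−60)²/60 + (20−28)²/28 + (68−75)²/75 + (39−43)²/43
   = 1.818 + 1.350 + 2.286 + 0.653 + 0.372
Sum = 6.48

6.48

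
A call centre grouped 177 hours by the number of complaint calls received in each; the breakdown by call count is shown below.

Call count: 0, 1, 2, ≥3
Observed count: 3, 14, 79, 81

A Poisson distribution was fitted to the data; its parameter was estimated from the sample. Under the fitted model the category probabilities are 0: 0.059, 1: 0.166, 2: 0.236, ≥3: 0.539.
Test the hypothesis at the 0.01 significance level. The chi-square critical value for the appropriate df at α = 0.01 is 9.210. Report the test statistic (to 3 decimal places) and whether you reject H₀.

48.710; reject

Expected counts E_i = n·p_i: 177×0.059 = 10.443, 177×0.166 = 29.382, 177×0.236 = 41.772, 177×0.539 = 95.403.
χ² = (3−10.443)²/10.443 + (14−29.382)²/29.382 + (79−41.772)²/41.772 + (81−95.403)²/95.403
   = 5.3048 + 8.0528 + 33.1783 + 2.1744
Sum = 48.710
df = 2. Since 48.710 > 9.210, we reject H₀.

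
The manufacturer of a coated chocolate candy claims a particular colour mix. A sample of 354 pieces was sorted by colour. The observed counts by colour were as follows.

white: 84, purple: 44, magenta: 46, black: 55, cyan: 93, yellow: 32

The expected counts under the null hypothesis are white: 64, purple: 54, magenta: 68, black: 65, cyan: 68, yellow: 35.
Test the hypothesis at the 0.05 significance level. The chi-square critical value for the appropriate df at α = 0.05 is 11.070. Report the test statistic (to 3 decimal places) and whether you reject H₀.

white: (84 − 64)²/64 = 400/64 = 6.2500
purple: (44 − 54)²/54 = 100/54 = 1.8519
magenta: (46 − 68)²/68 = 484/68 = 7.1176
black: (55 − 65)²/65 = 100/65 = 1.5385
cyan: (93 − 68)²/68 = 625/68 = 9.1912
yellow: (32 − 35)²/35 = 9/35 = 0.2571
Sum = 26.206
df = 5. Since 26.206 > 11.070, we reject H₀.

26.206; reject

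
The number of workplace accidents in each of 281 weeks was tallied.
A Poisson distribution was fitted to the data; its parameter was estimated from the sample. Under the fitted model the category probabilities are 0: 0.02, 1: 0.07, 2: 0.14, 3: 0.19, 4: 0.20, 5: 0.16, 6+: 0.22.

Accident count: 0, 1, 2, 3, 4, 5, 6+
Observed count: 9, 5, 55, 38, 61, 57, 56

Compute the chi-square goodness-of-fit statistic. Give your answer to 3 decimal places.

27.826

Expected counts E_i = n·p_i: 281×0.02 = 5.62, 281×0.07 = 19.67, 281×0.14 = 39.34, 281×0.19 = 53.39, 281×0.20 = 56.2, 281×0.16 = 44.96, 281×0.22 = 61.82.
χ² = (9−5.62)²/5.62 + (5−19.67)²/19.67 + (55−39.34)²/39.34 + (38−53.39)²/53.39 + (61−56.2)²/56.2 + (57−44.96)²/44.96 + (56−61.82)²/61.82
   = 2.0328 + 10.9410 + 6.2337 + 4.4363 + 0.4100 + 3.2242 + 0.5479
Sum = 27.826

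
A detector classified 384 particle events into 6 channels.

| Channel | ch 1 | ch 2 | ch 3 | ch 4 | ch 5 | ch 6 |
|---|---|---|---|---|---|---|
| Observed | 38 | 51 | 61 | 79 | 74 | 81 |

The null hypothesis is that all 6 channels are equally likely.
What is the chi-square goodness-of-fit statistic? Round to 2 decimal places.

Under H₀ each category has probability 1/6, so each expected count is 384/6 = 64.
cat         O        E   (O−E)²/E
ch 1       38       64     10.563
ch 2       51       64      2.641
ch 3       61       64      0.141
ch 4       79       64      3.516
ch 5       74       64      1.563
ch 6       81       64      4.516
Sum = 22.94

22.94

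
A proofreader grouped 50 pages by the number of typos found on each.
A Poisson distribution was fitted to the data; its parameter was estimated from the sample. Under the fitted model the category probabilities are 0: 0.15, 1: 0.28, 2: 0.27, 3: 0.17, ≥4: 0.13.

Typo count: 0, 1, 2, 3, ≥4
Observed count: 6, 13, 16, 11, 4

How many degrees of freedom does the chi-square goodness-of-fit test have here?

There are k = 5 categories and 1 parameter estimated from the data, so df = 5 − 1 − 1 = 3.

3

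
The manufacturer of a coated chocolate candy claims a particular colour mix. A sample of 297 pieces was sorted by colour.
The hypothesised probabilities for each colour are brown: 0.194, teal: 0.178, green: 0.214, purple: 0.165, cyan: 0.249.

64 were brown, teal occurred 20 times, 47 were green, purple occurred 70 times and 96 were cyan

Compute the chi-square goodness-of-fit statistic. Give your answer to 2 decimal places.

Expected counts E_i = n·p_i: 297×0.194 = 57.618, 297×0.178 = 52.866, 297×0.214 = 63.558, 297×0.165 = 49.005, 297×0.249 = 73.953.
brown: (64 − 57.618)²/57.618 = 40.729924/57.618 = 0.707
teal: (20 − 52.866)²/52.866 = 1080.173956/52.866 = 20.432
green: (47 − 63.558)²/63.558 = 274.167364/63.558 = 4.314
purple: (70 − 49.005)²/49.005 = 440.790025/49.005 = 8.995
cyan: (96 − 73.953)²/73.953 = 486.070209/73.953 = 6.573
Sum = 41.02

41.02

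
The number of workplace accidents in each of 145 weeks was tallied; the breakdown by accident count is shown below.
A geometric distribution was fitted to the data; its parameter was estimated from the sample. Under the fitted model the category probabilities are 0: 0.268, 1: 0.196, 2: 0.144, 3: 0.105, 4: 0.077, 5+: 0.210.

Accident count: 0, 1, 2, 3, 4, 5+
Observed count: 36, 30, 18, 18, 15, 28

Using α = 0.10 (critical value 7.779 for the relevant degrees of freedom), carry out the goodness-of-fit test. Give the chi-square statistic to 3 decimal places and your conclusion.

2.716; do not reject

Expected counts E_i = n·p_i: 145×0.268 = 38.86, 145×0.196 = 28.42, 145×0.144 = 20.88, 145×0.105 = 15.225, 145×0.077 = 11.165, 145×0.210 = 30.45.
χ² = (36−38.86)²/38.86 + (30−28.42)²/28.42 + (18−20.88)²/20.88 + (18−15.225)²/15.225 + (15−11.165)²/11.165 + (28−30.45)²/30.45
   = 0.2105 + 0.0878 + 0.3972 + 0.5058 + 1.3173 + 0.1971
Sum = 2.716
df = 4. Since 2.716 < 7.779, we do not reject H₀.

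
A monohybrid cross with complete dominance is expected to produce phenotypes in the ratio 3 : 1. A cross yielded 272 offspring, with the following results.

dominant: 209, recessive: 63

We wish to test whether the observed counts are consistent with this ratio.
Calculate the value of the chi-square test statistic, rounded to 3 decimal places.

0.490

Ratio total = 4. Expected counts: 272×3/4 = 204, 272×1/4 = 68.
dominant: (209 − 204)²/204 = 25/204 = 0.1225
recessive: (63 − 68)²/68 = 25/68 = 0.3676
Sum = 0.490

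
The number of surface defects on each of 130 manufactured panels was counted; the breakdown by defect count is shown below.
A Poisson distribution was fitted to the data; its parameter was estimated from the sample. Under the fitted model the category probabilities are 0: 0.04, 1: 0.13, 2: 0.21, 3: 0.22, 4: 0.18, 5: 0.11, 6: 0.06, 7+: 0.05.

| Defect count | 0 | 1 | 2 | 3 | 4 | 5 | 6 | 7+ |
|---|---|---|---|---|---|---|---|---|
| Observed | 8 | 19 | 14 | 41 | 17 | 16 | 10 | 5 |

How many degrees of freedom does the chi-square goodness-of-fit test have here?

6

There are k = 8 categories and 1 parameter estimated from the data, so df = 8 − 1 − 1 = 6.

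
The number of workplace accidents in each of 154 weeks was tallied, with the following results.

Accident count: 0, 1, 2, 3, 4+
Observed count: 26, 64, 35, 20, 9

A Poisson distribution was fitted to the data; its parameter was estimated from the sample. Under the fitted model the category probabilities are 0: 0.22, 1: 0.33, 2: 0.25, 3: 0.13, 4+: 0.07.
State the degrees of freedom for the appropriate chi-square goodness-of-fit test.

3

There are k = 5 categories and 1 parameter estimated from the data, so df = 5 − 1 − 1 = 3.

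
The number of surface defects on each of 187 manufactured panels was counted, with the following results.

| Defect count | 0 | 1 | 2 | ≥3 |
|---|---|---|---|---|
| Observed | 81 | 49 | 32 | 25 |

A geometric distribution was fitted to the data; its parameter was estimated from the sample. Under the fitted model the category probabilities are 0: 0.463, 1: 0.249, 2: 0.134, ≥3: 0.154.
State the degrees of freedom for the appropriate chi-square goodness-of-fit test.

2

There are k = 4 categories and 1 parameter estimated from the data, so df = 4 − 1 − 1 = 2.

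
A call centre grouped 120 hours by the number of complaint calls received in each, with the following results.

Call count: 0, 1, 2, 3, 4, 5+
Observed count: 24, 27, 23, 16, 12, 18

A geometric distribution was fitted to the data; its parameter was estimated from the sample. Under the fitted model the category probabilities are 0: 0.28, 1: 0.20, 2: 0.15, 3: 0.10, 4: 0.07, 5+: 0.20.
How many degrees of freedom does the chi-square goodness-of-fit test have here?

There are k = 6 categories and 1 parameter estimated from the data, so df = 6 − 1 − 1 = 4.

4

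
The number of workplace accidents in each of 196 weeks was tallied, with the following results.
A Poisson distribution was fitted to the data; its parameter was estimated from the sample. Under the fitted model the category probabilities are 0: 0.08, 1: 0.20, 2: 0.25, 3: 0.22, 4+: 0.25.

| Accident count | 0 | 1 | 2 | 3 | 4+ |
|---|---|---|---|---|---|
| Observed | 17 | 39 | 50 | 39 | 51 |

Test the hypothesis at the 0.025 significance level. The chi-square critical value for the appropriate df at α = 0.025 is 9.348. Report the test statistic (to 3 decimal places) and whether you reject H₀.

Expected counts E_i = n·p_i: 196×0.08 = 15.68, 196×0.20 = 39.2, 196×0.25 = 49, 196×0.22 = 43.12, 196×0.25 = 49.
χ² = (17−15.68)²/15.68 + (39−39.2)²/39.2 + (50−49)²/49 + (39−43.12)²/43.12 + (51−49)²/49
   = 0.1111 + 0.0010 + 0.0204 + 0.3937 + 0.0816
Sum = 0.608
df = 3. Since 0.608 < 9.348, we do not reject H₀.

0.608; do not reject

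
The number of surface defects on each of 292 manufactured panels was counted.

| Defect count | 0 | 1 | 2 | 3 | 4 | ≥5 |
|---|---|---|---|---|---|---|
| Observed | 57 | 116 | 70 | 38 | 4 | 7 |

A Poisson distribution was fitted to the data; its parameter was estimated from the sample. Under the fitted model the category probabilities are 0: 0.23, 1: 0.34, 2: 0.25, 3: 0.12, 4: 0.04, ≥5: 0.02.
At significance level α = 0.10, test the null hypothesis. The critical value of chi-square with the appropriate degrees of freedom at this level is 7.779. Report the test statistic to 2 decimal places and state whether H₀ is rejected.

Expected counts E_i = n·p_i: 292×0.23 = 67.16, 292×0.34 = 99.28, 292×0.25 = 73, 292×0.12 = 35.04, 292×0.04 = 11.68, 292×0.02 = 5.84.
cat         O        E   (O−E)²/E
0          57    67.16      1.537
1         116    99.28      2.816
2          70       73      0.123
3          38    35.04      0.250
4           4    11.68      5.050
≥5          7     5.84      0.230
Sum = 10.01
df = 4. Since 10.01 > 7.779, we reject H₀.

10.01; reject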